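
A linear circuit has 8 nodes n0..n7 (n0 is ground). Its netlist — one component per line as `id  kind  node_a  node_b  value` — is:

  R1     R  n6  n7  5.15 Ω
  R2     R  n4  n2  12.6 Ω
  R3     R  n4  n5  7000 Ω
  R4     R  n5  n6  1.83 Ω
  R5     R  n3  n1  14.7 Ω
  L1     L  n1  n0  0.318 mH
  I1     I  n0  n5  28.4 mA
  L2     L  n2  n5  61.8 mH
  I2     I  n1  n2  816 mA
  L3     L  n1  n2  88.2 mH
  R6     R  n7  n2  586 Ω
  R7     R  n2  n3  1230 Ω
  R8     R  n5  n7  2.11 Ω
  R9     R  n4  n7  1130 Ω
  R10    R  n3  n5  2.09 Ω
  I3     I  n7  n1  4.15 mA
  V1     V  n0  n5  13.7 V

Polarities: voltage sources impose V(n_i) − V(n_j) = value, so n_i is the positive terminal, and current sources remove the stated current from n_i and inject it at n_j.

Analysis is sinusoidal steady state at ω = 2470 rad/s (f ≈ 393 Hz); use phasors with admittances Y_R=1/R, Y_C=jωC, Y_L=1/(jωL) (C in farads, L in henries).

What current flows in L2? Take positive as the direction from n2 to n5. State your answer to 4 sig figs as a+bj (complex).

Apply KCL at each of the 7 non-ground nodes and solve the resulting linear system.
Node n1: branches {R5, L1, I2, L3, I3} → V_1 = -0.009025-1.039j
Node n2: branches {R2, L2, I2, L3, R6, R7} → V_2 = 12.40+64.68j
Node n3: branches {R5, R7, R10} → V_3 = -11.96-0.03309j
Node n4: branches {R2, R3, R9} → V_4 = 12.07+63.86j
Node n5: branches {R3, R4, I1, L2, R8, R10, V1} → V_5 = -13.70+0.000j
Node n6: branches {R1, R4} → V_6 = -13.67+0.07060j
Node n7: branches {R1, R6, R8, R9, I3} → V_7 = -13.60+0.2693j
Source currents: i(V1)=-1.352+0.01149j

0.4238-0.1710j A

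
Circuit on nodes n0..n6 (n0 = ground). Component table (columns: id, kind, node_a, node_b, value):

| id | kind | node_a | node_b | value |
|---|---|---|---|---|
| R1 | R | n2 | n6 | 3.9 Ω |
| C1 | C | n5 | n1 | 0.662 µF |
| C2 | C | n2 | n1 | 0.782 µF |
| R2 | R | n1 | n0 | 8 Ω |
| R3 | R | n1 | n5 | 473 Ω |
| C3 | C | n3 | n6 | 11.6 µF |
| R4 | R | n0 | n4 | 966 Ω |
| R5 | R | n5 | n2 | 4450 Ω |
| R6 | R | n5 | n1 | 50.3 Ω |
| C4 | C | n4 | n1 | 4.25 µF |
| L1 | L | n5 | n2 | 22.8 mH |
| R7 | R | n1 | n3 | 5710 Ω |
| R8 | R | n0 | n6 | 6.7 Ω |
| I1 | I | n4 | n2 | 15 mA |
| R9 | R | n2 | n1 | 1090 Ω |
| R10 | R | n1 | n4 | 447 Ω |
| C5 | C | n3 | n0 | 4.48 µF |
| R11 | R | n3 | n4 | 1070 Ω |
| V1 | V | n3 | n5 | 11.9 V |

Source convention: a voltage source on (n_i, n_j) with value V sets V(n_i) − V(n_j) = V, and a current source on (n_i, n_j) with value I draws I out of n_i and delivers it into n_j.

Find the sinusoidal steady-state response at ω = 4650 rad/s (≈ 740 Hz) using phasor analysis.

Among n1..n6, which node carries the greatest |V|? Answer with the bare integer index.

MNA unknowns: 6 node voltages V₁..V_6 plus 1 source current (V1)
R1: Y=0.2564+0.000j on G[2,6]
C1: Y=0.000+0.003078j on G[5,1]
C2: Y=0.000+0.003636j on G[2,1]
R2: Y=0.1250+0.000j on G[1,0]
R3: Y=0.002114+0.000j on G[1,5]
C3: Y=0.000+0.05394j on G[3,6]
R4: Y=0.001035+0.000j on G[0,4]
R5: Y=0.0002247+0.000j on G[5,2]
R6: Y=0.01988+0.000j on G[5,1]
C4: Y=0.000+0.01976j on G[4,1]
L1: Y=0.000-0.009432j on G[5,2]
R7: Y=0.0001751+0.000j on G[1,3]
R8: Y=0.1493+0.000j on G[0,6]
I1: z[4]−=0.015, z[2]+=0.015
R9: Y=0.0009174+0.000j on G[2,1]
R10: Y=0.002237+0.000j on G[1,4]
C5: Y=0.000+0.02083j on G[3,0]
R11: Y=0.0009346+0.000j on G[3,4]
V1: row V3−V5=11.9, i_V1 at 3,5
solve → V1=-1.769-0.5885j, V2=1.002+0.8589j, V3=0.3469-2.944j, V4=-1.961-0.06313j, V5=-11.55-2.944j, V6=1.084+0.4449j
aux → i_V1=-0.2466+0.03565j

5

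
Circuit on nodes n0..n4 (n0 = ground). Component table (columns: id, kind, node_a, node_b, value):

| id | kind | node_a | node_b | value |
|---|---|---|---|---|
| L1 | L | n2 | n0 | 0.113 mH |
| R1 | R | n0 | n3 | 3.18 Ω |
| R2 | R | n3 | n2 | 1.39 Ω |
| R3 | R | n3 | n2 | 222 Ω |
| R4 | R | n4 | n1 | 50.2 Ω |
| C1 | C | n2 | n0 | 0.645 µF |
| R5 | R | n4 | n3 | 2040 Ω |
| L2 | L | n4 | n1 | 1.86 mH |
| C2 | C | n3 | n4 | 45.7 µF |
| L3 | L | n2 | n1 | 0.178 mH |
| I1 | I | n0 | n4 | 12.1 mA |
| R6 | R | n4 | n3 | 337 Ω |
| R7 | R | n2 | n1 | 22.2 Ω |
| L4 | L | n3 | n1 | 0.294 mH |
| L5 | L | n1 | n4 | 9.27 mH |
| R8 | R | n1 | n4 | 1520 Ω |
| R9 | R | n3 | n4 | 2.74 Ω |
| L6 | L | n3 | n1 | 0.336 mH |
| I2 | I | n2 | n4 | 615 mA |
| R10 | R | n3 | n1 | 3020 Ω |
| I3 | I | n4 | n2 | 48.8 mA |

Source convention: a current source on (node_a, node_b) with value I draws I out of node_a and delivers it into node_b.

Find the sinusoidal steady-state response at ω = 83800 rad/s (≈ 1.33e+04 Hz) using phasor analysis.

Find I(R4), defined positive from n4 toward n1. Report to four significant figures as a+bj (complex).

Apply KCL at each of the 4 non-ground nodes and solve the resulting linear system.
Node n1: branches {R4, L2, L3, R7, L4, L5, R8, L6, R10} → V_1 = -0.2656-0.2306j
Node n2: branches {L1, R2, R3, C1, L3, R7, I2, I3} → V_2 = -0.6745-0.1985j
Node n3: branches {R1, R2, R3, R5, C2, R6, L4, R9, L6, R10} → V_3 = 0.07101-0.1106j
Node n4: branches {R4, R5, L2, C2, I1, R6, L5, R8, R9, I2, I3} → V_4 = 0.08608-0.2583j

0.007006-0.0005524j A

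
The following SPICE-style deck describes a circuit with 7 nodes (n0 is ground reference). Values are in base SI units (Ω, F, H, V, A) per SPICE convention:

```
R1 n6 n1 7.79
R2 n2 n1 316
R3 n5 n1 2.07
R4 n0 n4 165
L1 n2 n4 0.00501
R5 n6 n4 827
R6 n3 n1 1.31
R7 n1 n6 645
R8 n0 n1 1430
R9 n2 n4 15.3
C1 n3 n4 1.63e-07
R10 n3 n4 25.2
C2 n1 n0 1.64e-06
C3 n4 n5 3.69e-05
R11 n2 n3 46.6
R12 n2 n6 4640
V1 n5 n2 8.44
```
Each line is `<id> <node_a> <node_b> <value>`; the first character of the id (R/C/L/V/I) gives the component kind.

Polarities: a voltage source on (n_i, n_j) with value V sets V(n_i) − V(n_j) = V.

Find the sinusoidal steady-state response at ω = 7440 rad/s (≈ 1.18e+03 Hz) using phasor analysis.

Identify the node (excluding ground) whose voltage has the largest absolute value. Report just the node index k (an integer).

2

Apply KCL at each of the 6 non-ground nodes and solve the resulting linear system.
Node n1: branches {R1, R2, R3, R6, R7, R8, C2} → V_1 = -0.8613-0.3212j
Node n2: branches {R2, L1, R9, R11, R12, V1} → V_2 = -8.926-0.5003j
Node n3: branches {R6, C1, R10, R11} → V_3 = -1.059-0.2244j
Node n4: branches {R4, L1, R5, R9, C1, R10, C3} → V_4 = -0.5472+1.771j
Node n5: branches {R3, C3, V1} → V_5 = -0.4864-0.5003j
Node n6: branches {R1, R5, R7, R12} → V_6 = -0.8716-0.3022j
Source currents: i(V1)=-0.8047+0.06982j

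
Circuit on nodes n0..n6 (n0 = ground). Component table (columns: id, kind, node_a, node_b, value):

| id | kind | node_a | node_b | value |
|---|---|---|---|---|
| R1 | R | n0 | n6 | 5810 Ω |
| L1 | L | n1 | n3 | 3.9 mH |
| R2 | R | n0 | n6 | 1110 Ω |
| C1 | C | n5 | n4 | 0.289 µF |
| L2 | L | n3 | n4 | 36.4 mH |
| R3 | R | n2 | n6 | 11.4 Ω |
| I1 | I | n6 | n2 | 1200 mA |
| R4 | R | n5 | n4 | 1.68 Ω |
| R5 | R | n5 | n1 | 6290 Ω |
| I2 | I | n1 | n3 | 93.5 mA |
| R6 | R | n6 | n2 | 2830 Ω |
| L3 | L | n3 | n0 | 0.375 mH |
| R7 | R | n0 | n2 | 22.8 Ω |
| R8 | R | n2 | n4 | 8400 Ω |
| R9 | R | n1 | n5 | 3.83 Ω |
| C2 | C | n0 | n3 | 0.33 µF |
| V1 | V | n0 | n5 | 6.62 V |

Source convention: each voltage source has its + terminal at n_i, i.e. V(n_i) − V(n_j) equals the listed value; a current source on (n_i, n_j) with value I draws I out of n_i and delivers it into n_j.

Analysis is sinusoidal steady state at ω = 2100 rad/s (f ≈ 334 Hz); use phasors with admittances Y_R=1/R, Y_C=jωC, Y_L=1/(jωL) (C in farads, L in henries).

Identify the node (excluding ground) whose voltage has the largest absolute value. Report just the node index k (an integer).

Element admittances at ω=2100 rad/s:
  Y(R1) = 0.0001721+0.000j S between n0,n6
  Y(L1) = 0.000-0.1221j S between n1,n3
  Y(R2) = 0.0009009+0.000j S between n0,n6
  Y(C1) = 0.000+0.0006069j S between n5,n4
  Y(L2) = 0.000-0.01308j S between n3,n4
  Y(R3) = 0.08772+0.000j S between n2,n6
  I1: injects 1.2 A into n2 (from n6)
  Y(R4) = 0.5952+0.000j S between n5,n4
  Y(R5) = 0.0001590+0.000j S between n5,n1
  I2: injects 0.0935 A into n3 (from n1)
  Y(R6) = 0.0003534+0.000j S between n6,n2
  Y(L3) = 0.000-1.270j S between n3,n0
  Y(R7) = 0.04386+0.000j S between n0,n2
  Y(R8) = 0.0001190+0.000j S between n2,n4
  Y(R9) = 0.2611+0.000j S between n1,n5
  Y(C2) = 0.000+0.0006930j S between n0,n3
  V1: constraint V(n0)−V(n5) = 6.62
Assemble and solve the 7×7 MNA system:
  V(n1)=-5.888-2.484j  V(n2)=0.3032-0.0003511j  V(n3)=-0.5736-0.1506j  V(n4)=-6.619-0.1328j  V(n5)=-6.620+0.000j  V(n6)=-13.16-0.0003469j
  i(V1)=-0.1919+0.7279j

6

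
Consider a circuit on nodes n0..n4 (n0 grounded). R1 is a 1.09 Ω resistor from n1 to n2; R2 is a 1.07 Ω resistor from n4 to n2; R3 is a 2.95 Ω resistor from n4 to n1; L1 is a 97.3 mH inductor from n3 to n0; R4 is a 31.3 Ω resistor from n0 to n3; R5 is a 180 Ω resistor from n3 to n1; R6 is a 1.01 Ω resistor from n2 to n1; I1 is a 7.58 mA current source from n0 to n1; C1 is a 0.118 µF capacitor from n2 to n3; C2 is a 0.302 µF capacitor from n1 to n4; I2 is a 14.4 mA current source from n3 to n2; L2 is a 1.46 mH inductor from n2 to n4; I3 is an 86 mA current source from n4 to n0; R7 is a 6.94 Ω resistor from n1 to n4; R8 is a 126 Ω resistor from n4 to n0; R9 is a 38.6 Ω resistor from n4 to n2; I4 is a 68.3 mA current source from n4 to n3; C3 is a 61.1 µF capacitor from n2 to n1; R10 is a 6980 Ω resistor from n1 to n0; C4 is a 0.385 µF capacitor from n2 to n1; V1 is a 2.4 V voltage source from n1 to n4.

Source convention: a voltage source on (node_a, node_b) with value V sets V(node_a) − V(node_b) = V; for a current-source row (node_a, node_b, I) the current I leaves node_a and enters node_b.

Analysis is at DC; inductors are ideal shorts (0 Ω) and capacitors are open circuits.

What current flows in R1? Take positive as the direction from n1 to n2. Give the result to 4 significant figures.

MNA unknowns: 4 node voltages V₁..V_4 plus 3 source currents (L1, L2, V1)
R1: Y=0.9174 on G[1,2]
R2: Y=0.9346 on G[4,2]
R3: Y=0.3390 on G[4,1]
L1: row V3−V0=0, i_L1 at 3,0
R4: Y=0.03195 on G[0,3]
R5: Y=0.005556 on G[3,1]
R6: Y=0.9901 on G[2,1]
I1: z[0]−=0.00758, z[1]+=0.00758
C1: Y=0.000 on G[2,3]
C2: Y=0.000 on G[1,4]
I2: z[3]−=0.0144, z[2]+=0.0144
L2: row V2−V4=0, i_L2 at 2,4
I3: z[4]−=0.086, z[0]+=0.086
R7: Y=0.1441 on G[1,4]
R8: Y=0.007937 on G[4,0]
R9: Y=0.02591 on G[4,2]
I4: z[4]−=0.0683, z[3]+=0.0683
C3: Y=0.000 on G[2,1]
R10: Y=0.0001433 on G[1,0]
C4: Y=0.000 on G[2,1]
V1: row V1−V4=2.4, i_V1 at 1,4
solve → V1=-8.307, V2=-10.71, V3=0.000, V4=-10.71
aux → i_L1=0.007748, i_L2=4.592, i_V1=-5.683

2.202 A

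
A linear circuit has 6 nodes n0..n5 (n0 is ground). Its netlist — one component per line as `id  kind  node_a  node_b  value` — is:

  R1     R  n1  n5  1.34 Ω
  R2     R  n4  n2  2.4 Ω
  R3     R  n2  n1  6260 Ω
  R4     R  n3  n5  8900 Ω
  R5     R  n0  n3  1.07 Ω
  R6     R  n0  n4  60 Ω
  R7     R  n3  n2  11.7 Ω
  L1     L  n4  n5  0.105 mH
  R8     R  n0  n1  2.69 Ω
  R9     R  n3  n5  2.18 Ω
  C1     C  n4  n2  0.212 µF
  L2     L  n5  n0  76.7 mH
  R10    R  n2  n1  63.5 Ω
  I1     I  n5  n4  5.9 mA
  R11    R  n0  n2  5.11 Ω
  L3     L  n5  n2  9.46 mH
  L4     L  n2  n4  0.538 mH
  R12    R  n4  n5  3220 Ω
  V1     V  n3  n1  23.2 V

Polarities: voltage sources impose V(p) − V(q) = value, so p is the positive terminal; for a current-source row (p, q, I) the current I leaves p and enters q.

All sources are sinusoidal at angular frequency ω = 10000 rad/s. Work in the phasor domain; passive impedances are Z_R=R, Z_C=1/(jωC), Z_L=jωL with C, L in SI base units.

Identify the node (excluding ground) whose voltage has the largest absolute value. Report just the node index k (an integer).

1

Apply KCL at each of the 5 non-ground nodes and solve the resulting linear system.
Node n1: branches {R1, R3, R8, R10, V1} → V_1 = -16.08-0.2007j
Node n2: branches {R2, R3, R7, C1, R10, R11, L3, L4} → V_2 = -2.985+1.227j
Node n3: branches {R4, R5, R7, R9, V1} → V_3 = 7.123-0.2007j
Node n4: branches {R2, R6, L1, C1, I1, L4, R12} → V_4 = -5.750+0.8506j
Node n5: branches {R1, R4, L1, R9, L2, I1, L3, R12} → V_5 = -6.135-0.5384j
Source currents: i(V1)=-13.60+0.1547j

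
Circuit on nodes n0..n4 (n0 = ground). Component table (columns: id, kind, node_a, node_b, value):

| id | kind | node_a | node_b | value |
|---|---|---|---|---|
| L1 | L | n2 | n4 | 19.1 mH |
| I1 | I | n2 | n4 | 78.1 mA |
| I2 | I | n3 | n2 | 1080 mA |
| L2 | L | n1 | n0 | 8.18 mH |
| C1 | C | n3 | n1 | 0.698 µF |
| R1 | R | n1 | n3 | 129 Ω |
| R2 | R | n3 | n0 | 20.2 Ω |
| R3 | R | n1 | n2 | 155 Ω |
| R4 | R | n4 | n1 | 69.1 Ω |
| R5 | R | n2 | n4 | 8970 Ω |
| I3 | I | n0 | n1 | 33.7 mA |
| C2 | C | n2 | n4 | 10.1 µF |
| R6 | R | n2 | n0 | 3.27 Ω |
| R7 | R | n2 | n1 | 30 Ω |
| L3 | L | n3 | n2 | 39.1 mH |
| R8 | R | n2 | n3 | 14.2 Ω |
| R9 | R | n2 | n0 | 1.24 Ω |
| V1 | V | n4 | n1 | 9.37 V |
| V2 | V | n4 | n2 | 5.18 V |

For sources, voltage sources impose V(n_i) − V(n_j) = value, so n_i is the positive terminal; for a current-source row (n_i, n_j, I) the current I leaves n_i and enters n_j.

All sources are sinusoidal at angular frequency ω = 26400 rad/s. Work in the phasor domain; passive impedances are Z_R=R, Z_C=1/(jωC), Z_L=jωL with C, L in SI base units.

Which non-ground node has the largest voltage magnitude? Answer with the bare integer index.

MNA unknowns: 4 node voltages V₁..V_4 plus 2 source currents (V1, V2)
L1: Y=0.000-0.001983j on G[2,4]
I1: z[2]−=0.0781, z[4]+=0.0781
I2: z[3]−=1.08, z[2]+=1.08
L2: Y=0.000-0.004631j on G[1,0]
C1: Y=0.000+0.01843j on G[3,1]
R1: Y=0.007752+0.000j on G[1,3]
R2: Y=0.04950+0.000j on G[3,0]
R3: Y=0.006452+0.000j on G[1,2]
R4: Y=0.01447+0.000j on G[4,1]
R5: Y=0.0001115+0.000j on G[2,4]
I3: z[0]−=0.0337, z[1]+=0.0337
C2: Y=0.000+0.2666j on G[2,4]
R6: Y=0.3058+0.000j on G[2,0]
R7: Y=0.03333+0.000j on G[2,1]
L3: Y=0.000-0.0009688j on G[3,2]
R8: Y=0.07042+0.000j on G[2,3]
R9: Y=0.8065+0.000j on G[2,0]
V1: row V4−V1=9.37, i_V1 at 4,1
V2: row V4−V2=5.18, i_V2 at 4,2
solve → V1=-3.786-0.04120j, V2=0.4035-0.04120j, V3=-8.382+0.5714j, V4=5.584-0.04120j
aux → i_V1=-0.2893+0.09747j, i_V2=0.2312-1.468j

3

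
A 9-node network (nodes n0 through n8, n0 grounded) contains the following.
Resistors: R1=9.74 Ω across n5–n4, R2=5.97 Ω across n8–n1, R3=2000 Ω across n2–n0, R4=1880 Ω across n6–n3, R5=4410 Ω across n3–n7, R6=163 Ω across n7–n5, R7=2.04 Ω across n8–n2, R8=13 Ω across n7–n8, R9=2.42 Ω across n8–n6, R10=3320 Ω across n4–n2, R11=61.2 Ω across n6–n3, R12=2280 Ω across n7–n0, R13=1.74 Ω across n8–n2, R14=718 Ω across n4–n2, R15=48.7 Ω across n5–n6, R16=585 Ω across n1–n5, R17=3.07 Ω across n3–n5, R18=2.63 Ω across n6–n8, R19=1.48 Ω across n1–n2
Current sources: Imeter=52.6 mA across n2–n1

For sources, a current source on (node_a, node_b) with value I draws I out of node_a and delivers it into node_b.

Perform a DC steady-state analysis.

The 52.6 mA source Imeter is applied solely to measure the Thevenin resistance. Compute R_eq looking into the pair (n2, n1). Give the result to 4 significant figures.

R_eq = 1.217 Ω

Apply KCL at each of the 8 non-ground nodes and solve the resulting linear system.
Node n1: branches {R2, R16, R19, Imeter} → V_1 = 0.05987
Node n2: branches {R3, R7, R10, R13, R14, R19, Imeter} → V_2 = -0.004146
Node n3: branches {R4, R5, R11, R17} → V_3 = 0.006331
Node n4: branches {R1, R10, R14} → V_4 = 0.006245
Node n5: branches {R1, R6, R15, R16, R17} → V_5 = 0.006417
Node n6: branches {R4, R9, R11, R15, R18} → V_6 = 0.004693
Node n7: branches {R5, R6, R8, R12} → V_7 = 0.004726
Node n8: branches {R2, R7, R8, R9, R13, R18} → V_8 = 0.004613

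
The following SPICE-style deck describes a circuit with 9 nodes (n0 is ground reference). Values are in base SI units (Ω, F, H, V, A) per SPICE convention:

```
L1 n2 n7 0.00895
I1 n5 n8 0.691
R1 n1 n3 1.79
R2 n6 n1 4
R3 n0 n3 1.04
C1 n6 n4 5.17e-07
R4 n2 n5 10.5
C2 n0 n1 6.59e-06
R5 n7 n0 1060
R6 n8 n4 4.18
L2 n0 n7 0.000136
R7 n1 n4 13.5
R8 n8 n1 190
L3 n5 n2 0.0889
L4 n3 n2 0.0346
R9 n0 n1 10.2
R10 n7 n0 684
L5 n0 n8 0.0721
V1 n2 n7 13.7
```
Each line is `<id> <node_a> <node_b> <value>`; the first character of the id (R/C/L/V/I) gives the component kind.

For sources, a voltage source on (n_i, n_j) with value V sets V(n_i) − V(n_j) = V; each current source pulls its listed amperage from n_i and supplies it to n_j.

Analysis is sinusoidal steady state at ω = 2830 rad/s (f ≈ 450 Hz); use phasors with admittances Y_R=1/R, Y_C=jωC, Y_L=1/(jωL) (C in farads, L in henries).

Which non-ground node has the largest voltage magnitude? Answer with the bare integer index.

Element admittances at ω=2830 rad/s:
  Y(L1) = 0.000-0.03948j S between n2,n7
  I1: injects 0.691 A into n8 (from n5)
  Y(R1) = 0.5587+0.000j S between n1,n3
  Y(R2) = 0.2500+0.000j S between n6,n1
  Y(R3) = 0.9615+0.000j S between n0,n3
  Y(C1) = 0.000+0.001463j S between n6,n4
  Y(R4) = 0.09524+0.000j S between n2,n5
  Y(C2) = 0.000+0.01865j S between n0,n1
  Y(R5) = 0.0009434+0.000j S between n7,n0
  Y(R6) = 0.2392+0.000j S between n8,n4
  Y(L2) = 0.000-2.598j S between n0,n7
  Y(R7) = 0.07407+0.000j S between n1,n4
  Y(R8) = 0.005263+0.000j S between n8,n1
  Y(L3) = 0.000-0.003975j S between n5,n2
  Y(L4) = 0.000-0.01021j S between n3,n2
  Y(R9) = 0.09804+0.000j S between n0,n1
  Y(R10) = 0.001462+0.000j S between n7,n0
  Y(L5) = 0.000-0.004901j S between n0,n8
  V1: constraint V(n2)−V(n7) = 13.7
Assemble and solve the 9×9 MNA system:
  V(n1)=1.519-0.03436j  V(n2)=13.65-0.2653j  V(n3)=0.5572-0.1006j  V(n4)=10.01+0.5739j  V(n5)=6.405-0.5675j  V(n6)=1.516+0.01538j  V(n7)=-0.05170-0.2653j  V(n8)=12.64+0.8142j
  i(V1)=-0.6893+0.6746j

2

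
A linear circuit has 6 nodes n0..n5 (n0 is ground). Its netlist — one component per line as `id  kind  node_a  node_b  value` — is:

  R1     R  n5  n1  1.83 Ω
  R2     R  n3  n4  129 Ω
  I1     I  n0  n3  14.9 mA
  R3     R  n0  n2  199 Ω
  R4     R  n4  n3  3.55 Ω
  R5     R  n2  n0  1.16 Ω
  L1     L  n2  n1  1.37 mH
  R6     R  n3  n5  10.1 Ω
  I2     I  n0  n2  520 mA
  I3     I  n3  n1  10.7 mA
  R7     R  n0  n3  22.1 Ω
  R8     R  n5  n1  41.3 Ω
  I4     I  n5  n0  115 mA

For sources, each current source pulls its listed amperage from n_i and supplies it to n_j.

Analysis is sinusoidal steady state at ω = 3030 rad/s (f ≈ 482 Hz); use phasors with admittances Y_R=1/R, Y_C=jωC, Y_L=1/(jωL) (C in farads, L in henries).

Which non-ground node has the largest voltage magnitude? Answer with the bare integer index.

1

Element admittances at ω=3030 rad/s:
  Y(R1) = 0.5464+0.000j S between n5,n1
  Y(R2) = 0.007752+0.000j S between n3,n4
  I1: injects 0.0149 A into n3 (from n0)
  Y(R3) = 0.005025+0.000j S between n0,n2
  Y(R4) = 0.2817+0.000j S between n4,n3
  Y(R5) = 0.8621+0.000j S between n2,n0
  Y(L1) = 0.000-0.2409j S between n2,n1
  Y(R6) = 0.09901+0.000j S between n3,n5
  I2: injects 0.52 A into n2 (from n0)
  I3: injects 0.0107 A into n1 (from n3)
  Y(R7) = 0.04525+0.000j S between n0,n3
  Y(R8) = 0.02421+0.000j S between n5,n1
  I4: injects 0.115 A into n0 (from n5)
Assemble and solve the 5×5 MNA system:
  V(n1)=0.4220-0.4338j  V(n2)=0.4751+0.01474j  V(n3)=0.1759-0.2824j  V(n4)=0.1759-0.2824j  V(n5)=0.2139-0.4114j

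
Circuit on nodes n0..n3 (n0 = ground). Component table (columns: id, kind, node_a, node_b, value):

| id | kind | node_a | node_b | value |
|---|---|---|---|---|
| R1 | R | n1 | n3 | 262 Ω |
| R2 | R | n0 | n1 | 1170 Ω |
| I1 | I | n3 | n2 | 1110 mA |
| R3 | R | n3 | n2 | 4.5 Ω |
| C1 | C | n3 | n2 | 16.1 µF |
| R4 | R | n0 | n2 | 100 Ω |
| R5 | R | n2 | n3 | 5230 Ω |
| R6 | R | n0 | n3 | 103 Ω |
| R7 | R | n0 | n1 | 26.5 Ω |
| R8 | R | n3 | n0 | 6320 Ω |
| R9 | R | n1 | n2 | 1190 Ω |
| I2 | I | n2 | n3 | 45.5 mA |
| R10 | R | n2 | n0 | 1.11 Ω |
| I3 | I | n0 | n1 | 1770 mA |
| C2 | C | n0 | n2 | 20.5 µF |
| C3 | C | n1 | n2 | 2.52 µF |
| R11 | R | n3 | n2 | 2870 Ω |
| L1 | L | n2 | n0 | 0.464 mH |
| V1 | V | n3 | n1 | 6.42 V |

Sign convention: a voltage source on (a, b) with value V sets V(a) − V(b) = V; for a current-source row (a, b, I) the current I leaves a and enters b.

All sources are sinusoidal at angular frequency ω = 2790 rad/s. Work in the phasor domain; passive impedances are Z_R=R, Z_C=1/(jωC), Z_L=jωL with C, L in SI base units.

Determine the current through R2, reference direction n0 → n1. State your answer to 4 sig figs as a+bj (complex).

0.001709-0.0002894j A

Element admittances at ω=2790 rad/s:
  Y(R1) = 0.003817+0.000j S between n1,n3
  Y(R2) = 0.0008547+0.000j S between n0,n1
  I1: injects 1.11 A into n2 (from n3)
  Y(R3) = 0.2222+0.000j S between n3,n2
  Y(C1) = 0.000+0.04492j S between n3,n2
  Y(R4) = 0.01000+0.000j S between n0,n2
  Y(R5) = 0.0001912+0.000j S between n2,n3
  Y(R6) = 0.009709+0.000j S between n0,n3
  Y(R7) = 0.03774+0.000j S between n0,n1
  Y(R8) = 0.0001582+0.000j S between n3,n0
  Y(R9) = 0.0008403+0.000j S between n1,n2
  I2: injects 0.0455 A into n3 (from n2)
  Y(R10) = 0.9009+0.000j S between n2,n0
  I3: injects 1.77 A into n1 (from n0)
  Y(C2) = 0.000+0.05720j S between n0,n2
  Y(C3) = 0.000+0.007031j S between n1,n2
  Y(R11) = 0.0003484+0.000j S between n3,n2
  Y(L1) = 0.000-0.7725j S between n2,n0
  V1: constraint V(n3)−V(n1) = 6.42
Assemble and solve the 4×4 MNA system:
  V(n1)=-1.999+0.3386j  V(n2)=1.234+0.9506j  V(n3)=4.421+0.3386j
  i(V1)=-1.870-0.01018j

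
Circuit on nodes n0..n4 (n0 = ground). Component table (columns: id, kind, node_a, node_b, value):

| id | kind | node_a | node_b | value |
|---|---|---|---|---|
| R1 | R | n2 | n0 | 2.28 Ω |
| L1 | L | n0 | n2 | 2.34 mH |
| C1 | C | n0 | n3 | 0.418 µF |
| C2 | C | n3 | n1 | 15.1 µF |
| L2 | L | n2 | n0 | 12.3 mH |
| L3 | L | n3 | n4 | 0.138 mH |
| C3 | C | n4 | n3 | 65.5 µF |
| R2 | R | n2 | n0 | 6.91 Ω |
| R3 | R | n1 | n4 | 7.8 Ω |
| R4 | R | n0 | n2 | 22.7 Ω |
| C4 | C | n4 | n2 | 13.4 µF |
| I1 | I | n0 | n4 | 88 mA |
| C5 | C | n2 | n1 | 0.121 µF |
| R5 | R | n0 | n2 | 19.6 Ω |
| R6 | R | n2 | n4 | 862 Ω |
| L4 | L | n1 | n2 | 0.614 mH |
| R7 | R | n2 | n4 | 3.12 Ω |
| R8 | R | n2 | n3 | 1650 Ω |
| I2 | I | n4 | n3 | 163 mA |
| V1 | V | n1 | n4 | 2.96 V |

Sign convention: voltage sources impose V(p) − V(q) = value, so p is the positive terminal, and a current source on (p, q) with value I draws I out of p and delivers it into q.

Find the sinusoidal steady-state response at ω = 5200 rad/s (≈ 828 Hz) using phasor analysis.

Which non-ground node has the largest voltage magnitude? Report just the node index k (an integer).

Element admittances at ω=5200 rad/s:
  Y(R1) = 0.4386+0.000j S between n2,n0
  Y(L1) = 0.000-0.08218j S between n0,n2
  Y(C1) = 0.000+0.002174j S between n0,n3
  Y(C2) = 0.000+0.07852j S between n3,n1
  Y(L2) = 0.000-0.01563j S between n2,n0
  Y(L3) = 0.000-1.394j S between n3,n4
  Y(C3) = 0.000+0.3406j S between n4,n3
  Y(R2) = 0.1447+0.000j S between n2,n0
  Y(R3) = 0.1282+0.000j S between n1,n4
  Y(R4) = 0.04405+0.000j S between n0,n2
  Y(C4) = 0.000+0.06968j S between n4,n2
  I1: injects 0.088 A into n4 (from n0)
  Y(C5) = 0.000+0.0006292j S between n2,n1
  Y(R5) = 0.05102+0.000j S between n0,n2
  Y(R6) = 0.001160+0.000j S between n2,n4
  Y(L4) = 0.000-0.3132j S between n1,n2
  Y(R7) = 0.3205+0.000j S between n2,n4
  Y(R8) = 0.0006061+0.000j S between n2,n3
  I2: injects 0.163 A into n3 (from n4)
  V1: constraint V(n1)−V(n4) = 2.96
Assemble and solve the 5×5 MNA system:
  V(n1)=1.893+1.998j  V(n2)=0.1333+0.02341j  V(n3)=-1.307+2.171j  V(n4)=-1.067+1.998j
  i(V1)=-1.010+0.2988j

1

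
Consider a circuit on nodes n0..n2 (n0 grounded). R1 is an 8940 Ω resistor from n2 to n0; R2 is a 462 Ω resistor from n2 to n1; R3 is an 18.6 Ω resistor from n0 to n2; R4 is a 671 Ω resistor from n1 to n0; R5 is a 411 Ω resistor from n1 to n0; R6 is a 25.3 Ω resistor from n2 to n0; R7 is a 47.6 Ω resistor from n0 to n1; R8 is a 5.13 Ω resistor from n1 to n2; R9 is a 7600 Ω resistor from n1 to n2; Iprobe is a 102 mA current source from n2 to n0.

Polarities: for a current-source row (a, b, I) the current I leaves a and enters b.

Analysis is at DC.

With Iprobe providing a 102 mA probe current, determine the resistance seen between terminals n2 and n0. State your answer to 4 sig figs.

R_eq = 8.655 Ω

Element admittances at DC:
  Y(R1) = 0.0001119 S between n2,n0
  Y(R2) = 0.002165 S between n2,n1
  Y(R3) = 0.05376 S between n0,n2
  Y(R4) = 0.001490 S between n1,n0
  Y(R5) = 0.002433 S between n1,n0
  Y(R6) = 0.03953 S between n2,n0
  Y(R7) = 0.02101 S between n0,n1
  Y(R8) = 0.1949 S between n1,n2
  Y(R9) = 0.0001316 S between n1,n2
  Iprobe: injects 0.102 A into n0 (from n2)
Assemble and solve the 2×2 MNA system:
  V(n1)=-0.7838  V(n2)=-0.8829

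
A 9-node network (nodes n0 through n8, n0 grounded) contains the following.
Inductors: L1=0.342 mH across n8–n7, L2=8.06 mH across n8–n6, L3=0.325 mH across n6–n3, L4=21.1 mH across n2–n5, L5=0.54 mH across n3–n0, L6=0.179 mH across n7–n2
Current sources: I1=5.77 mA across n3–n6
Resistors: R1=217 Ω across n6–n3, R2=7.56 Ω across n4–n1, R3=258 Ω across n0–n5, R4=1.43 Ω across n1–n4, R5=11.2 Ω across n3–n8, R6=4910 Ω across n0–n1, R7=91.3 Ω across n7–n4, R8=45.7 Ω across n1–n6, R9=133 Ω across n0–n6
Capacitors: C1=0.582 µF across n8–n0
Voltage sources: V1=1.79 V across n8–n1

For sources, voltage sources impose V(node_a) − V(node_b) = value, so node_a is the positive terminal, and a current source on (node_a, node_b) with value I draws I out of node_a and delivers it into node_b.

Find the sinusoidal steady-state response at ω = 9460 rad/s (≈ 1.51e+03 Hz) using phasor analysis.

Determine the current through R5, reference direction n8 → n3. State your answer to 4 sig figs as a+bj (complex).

Apply KCL at each of the 8 non-ground nodes and solve the resulting linear system.
Node n1: branches {R2, R4, R6, R8, V1} → V_1 = -1.448+0.01221j
Node n2: branches {L4, L6} → V_2 = 0.3360-0.05375j
Node n3: branches {I1, R1, R5, L3, L5} → V_3 = 0.002721-0.002073j
Node n4: branches {R2, R4, R7} → V_4 = -1.425+0.01137j
Node n5: branches {R3, L4} → V_5 = 0.1842-0.1963j
Node n6: branches {L2, I1, R1, L3, R8, R9} → V_6 = 0.007192-0.07879j
Node n7: branches {L1, R7, L6} → V_7 = 0.3373-0.05254j
Node n8: branches {L1, L2, R5, C1, V1} → V_8 = 0.3420+0.01221j
Source currents: i(V1)=-0.05144+0.002694j

0.03030+0.001275j A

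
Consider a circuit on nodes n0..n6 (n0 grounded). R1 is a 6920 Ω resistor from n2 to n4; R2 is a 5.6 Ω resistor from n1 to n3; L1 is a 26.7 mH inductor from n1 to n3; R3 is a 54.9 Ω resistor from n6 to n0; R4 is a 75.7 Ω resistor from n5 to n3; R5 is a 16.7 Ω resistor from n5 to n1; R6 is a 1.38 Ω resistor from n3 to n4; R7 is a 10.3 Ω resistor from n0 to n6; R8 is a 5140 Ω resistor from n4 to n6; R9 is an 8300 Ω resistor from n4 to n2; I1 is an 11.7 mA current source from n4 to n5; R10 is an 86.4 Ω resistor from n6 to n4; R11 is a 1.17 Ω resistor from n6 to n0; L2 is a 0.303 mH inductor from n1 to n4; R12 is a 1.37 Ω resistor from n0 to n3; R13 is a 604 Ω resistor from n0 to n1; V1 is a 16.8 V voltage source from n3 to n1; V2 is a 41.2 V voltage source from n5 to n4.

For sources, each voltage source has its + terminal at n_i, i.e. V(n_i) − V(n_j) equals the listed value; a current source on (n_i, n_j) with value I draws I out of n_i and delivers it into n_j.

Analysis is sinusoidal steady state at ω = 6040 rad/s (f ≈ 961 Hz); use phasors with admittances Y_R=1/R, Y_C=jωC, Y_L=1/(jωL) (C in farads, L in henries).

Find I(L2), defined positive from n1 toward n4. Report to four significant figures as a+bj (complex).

-2.999+4.441j A

Apply KCL at each of the 6 non-ground nodes and solve the resulting linear system.
Node n1: branches {R2, L1, R5, L2, R13, V1} → V_1 = -16.63-0.08587j
Node n2: branches {R1, R9} → V_2 = -8.499+5.403j
Node n3: branches {R2, L1, R4, R6, R12, V1} → V_3 = 0.1731-0.08587j
Node n4: branches {R1, R6, R8, R9, I1, R10, L2, V2} → V_4 = -8.499+5.403j
Node n5: branches {R4, R5, I1, V2} → V_5 = 32.70+5.403j
Node n6: branches {R3, R7, R8, R10, R11} → V_6 = -0.1019+0.06477j
Source currents: i(V1)=-8.980+4.217j, i(V2)=-3.372-0.4012j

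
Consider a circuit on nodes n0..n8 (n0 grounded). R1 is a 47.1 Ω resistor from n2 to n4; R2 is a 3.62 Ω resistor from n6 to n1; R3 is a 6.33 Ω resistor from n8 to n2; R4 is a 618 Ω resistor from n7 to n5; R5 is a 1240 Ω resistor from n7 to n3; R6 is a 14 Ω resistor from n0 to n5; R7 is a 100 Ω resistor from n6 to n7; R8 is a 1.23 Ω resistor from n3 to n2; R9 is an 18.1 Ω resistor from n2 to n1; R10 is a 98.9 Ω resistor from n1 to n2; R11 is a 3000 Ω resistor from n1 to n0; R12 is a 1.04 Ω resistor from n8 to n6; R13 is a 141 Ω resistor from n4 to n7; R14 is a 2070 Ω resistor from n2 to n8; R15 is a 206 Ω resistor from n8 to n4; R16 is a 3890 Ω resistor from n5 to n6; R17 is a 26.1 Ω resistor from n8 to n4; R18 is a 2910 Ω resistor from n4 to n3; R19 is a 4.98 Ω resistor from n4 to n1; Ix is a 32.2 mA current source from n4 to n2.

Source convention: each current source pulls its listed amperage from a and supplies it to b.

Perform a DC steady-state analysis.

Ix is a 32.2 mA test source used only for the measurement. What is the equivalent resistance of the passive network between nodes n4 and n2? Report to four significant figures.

Element admittances at DC:
  Y(R1) = 0.02123 S between n2,n4
  Y(R2) = 0.2762 S between n6,n1
  Y(R3) = 0.1580 S between n8,n2
  Y(R4) = 0.001618 S between n7,n5
  Y(R5) = 0.0008065 S between n7,n3
  Y(R6) = 0.07143 S between n0,n5
  Y(R7) = 0.01000 S between n6,n7
  Y(R8) = 0.8130 S between n3,n2
  Y(R9) = 0.05525 S between n2,n1
  Y(R10) = 0.01011 S between n1,n2
  Y(R11) = 0.0003333 S between n1,n0
  Y(R12) = 0.9615 S between n8,n6
  Y(R13) = 0.007092 S between n4,n7
  Y(R14) = 0.0004831 S between n2,n8
  Y(R15) = 0.004854 S between n8,n4
  Y(R16) = 0.0002571 S between n5,n6
  Y(R17) = 0.03831 S between n8,n4
  Y(R18) = 0.0003436 S between n4,n3
  Y(R19) = 0.2008 S between n4,n1
  Ix: injects 0.0322 A into n2 (from n4)
Assemble and solve the 8×8 MNA system:
  V(n1)=0.004322  V(n2)=0.1565  V(n3)=0.1562  V(n4)=-0.09464  V(n5)=-2.017e-05  V(n6)=0.04026  V(n7)=-0.007309  V(n8)=0.05109

R_eq = 7.799 Ω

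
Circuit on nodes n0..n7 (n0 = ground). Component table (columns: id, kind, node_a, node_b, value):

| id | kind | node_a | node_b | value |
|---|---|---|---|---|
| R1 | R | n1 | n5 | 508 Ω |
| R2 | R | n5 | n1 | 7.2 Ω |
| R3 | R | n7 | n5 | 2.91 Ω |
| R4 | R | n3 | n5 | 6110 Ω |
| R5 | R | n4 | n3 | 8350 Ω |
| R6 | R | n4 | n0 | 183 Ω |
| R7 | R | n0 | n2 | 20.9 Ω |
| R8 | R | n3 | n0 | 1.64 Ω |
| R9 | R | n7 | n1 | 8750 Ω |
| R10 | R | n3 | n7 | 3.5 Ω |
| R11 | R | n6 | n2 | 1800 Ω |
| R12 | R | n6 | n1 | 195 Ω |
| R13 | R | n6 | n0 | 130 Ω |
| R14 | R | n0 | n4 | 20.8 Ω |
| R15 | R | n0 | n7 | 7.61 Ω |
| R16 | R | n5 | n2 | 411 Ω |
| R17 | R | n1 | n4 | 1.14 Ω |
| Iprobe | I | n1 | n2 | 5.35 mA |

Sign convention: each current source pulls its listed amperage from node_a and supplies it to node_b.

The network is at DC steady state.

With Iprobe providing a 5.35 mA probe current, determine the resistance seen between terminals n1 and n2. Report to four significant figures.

Apply KCL at each of the 7 non-ground nodes and solve the resulting linear system.
Node n1: branches {R1, R2, R9, R12, R17, Iprobe} → V_1 = -0.03986
Node n2: branches {R7, R11, R16, Iprobe} → V_2 = 0.1043
Node n3: branches {R4, R5, R8, R10} → V_3 = -0.002837
Node n4: branches {R5, R6, R14, R17} → V_4 = -0.03756
Node n5: branches {R1, R2, R3, R4, R16} → V_5 = -0.01726
Node n6: branches {R11, R12, R13} → V_6 = -0.01095
Node n7: branches {R3, R9, R10, R15} → V_7 = -0.008867

R_eq = 26.94 Ω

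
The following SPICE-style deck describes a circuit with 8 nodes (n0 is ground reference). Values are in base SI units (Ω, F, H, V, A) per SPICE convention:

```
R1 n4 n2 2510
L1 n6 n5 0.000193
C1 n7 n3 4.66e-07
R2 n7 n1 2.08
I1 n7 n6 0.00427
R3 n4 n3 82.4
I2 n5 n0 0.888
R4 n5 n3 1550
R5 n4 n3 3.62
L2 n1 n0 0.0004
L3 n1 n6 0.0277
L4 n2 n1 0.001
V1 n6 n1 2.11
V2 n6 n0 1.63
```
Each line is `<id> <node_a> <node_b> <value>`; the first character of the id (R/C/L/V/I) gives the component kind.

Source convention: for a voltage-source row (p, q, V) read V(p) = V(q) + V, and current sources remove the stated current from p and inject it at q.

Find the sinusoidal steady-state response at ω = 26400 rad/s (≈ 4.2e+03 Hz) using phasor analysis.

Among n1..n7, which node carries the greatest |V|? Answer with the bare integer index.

Element admittances at ω=26400 rad/s:
  Y(R1) = 0.0003984+0.000j S between n4,n2
  Y(L1) = 0.000-0.1963j S between n6,n5
  Y(C1) = 0.000+0.01230j S between n7,n3
  Y(R2) = 0.4808+0.000j S between n7,n1
  I1: injects 0.00427 A into n6 (from n7)
  Y(R3) = 0.01214+0.000j S between n4,n3
  I2: injects 0.888 A into n0 (from n5)
  Y(R4) = 0.0006452+0.000j S between n5,n3
  Y(R5) = 0.2762+0.000j S between n4,n3
  Y(L2) = 0.000-0.09470j S between n1,n0
  Y(L3) = 0.000-0.001367j S between n1,n6
  Y(L4) = 0.000-0.03788j S between n2,n1
  V1: constraint V(n6)−V(n1) = 2.11
  V2: constraint V(n6)−V(n0) = 1.63
Assemble and solve the 9×9 MNA system:
  V(n1)=-0.4800+0.000j  V(n2)=-0.4786-0.002450j  V(n3)=-0.7118-0.1354j  V(n4)=-0.7115-0.1352j  V(n5)=1.616-4.532j  V(n6)=1.630+0.000j  V(n7)=-0.4856-0.005790j
  i(V1)=0.002768+0.05118j  i(V2)=-0.8880-0.04545j

5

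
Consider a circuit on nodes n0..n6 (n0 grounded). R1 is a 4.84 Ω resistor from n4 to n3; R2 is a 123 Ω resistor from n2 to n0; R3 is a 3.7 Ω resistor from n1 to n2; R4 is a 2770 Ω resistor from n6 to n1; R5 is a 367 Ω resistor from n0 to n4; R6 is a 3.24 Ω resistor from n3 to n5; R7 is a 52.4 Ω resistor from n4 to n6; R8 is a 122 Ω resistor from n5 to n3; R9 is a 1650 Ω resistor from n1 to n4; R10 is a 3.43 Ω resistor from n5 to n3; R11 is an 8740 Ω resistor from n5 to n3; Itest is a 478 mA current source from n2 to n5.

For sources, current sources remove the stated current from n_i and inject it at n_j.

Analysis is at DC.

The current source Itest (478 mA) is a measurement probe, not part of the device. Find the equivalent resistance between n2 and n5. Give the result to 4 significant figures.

MNA unknowns: 6 node voltages V₁..V_6
R1: Y=0.2066 on G[4,3]
R2: Y=0.008130 on G[2,0]
R3: Y=0.2703 on G[1,2]
R4: Y=0.0003610 on G[6,1]
R5: Y=0.002725 on G[0,4]
R6: Y=0.3086 on G[3,5]
R7: Y=0.01908 on G[4,6]
R8: Y=0.008197 on G[5,3]
R9: Y=0.0006061 on G[1,4]
R10: Y=0.2915 on G[5,3]
R11: Y=0.0001144 on G[5,3]
Itest: z[2]−=0.478, z[5]+=0.478
solve → V1=-39.46, V2=-40.03, V3=121.7, V4=119.4, V5=122.5, V6=116.5

R_eq = 340.1 Ω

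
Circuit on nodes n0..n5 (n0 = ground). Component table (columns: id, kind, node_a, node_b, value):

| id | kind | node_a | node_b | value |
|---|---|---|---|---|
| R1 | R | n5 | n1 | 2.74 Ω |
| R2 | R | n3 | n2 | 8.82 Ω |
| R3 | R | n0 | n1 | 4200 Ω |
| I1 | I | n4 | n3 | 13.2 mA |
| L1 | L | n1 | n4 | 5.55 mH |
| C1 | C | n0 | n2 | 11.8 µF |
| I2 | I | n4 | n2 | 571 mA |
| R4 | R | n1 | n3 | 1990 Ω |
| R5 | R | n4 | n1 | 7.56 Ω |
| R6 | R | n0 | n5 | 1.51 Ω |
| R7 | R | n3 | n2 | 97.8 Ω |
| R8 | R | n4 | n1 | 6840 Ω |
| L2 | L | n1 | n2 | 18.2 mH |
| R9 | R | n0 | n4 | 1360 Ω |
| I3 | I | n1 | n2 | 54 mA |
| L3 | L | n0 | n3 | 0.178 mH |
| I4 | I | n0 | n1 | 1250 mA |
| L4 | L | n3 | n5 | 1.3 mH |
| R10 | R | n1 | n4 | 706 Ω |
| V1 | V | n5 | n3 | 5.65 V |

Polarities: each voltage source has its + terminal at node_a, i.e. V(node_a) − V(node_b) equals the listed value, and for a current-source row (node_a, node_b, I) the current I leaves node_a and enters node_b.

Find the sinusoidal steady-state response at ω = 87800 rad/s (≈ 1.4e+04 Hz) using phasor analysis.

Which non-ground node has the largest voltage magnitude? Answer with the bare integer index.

3

Element admittances at ω=87800 rad/s:
  Y(R1) = 0.3650+0.000j S between n5,n1
  Y(R2) = 0.1134+0.000j S between n3,n2
  Y(R3) = 0.0002381+0.000j S between n0,n1
  I1: injects 0.0132 A into n3 (from n4)
  Y(L1) = 0.000-0.002052j S between n1,n4
  Y(C1) = 0.000+1.036j S between n0,n2
  I2: injects 0.571 A into n2 (from n4)
  Y(R4) = 0.0005025+0.000j S between n1,n3
  Y(R5) = 0.1323+0.000j S between n4,n1
  Y(R6) = 0.6623+0.000j S between n0,n5
  Y(R7) = 0.01022+0.000j S between n3,n2
  Y(R8) = 0.0001462+0.000j S between n4,n1
  Y(L2) = 0.000-0.0006258j S between n1,n2
  Y(R9) = 0.0007353+0.000j S between n0,n4
  I3: injects 0.054 A into n2 (from n1)
  Y(L3) = 0.000-0.06399j S between n0,n3
  I4: injects 1.25 A into n1 (from n0)
  Y(L4) = 0.000-0.008761j S between n3,n5
  Y(R10) = 0.001416+0.000j S between n1,n4
  V1: constraint V(n5)−V(n3) = 5.65
Assemble and solve the 6×6 MNA system:
  V(n1)=3.374-0.3324j  V(n2)=-0.02631-0.1359j  V(n3)=-3.942-0.3392j  V(n4)=-0.9847-0.3970j  V(n5)=1.708-0.3392j
  i(V1)=-0.5226+0.2766j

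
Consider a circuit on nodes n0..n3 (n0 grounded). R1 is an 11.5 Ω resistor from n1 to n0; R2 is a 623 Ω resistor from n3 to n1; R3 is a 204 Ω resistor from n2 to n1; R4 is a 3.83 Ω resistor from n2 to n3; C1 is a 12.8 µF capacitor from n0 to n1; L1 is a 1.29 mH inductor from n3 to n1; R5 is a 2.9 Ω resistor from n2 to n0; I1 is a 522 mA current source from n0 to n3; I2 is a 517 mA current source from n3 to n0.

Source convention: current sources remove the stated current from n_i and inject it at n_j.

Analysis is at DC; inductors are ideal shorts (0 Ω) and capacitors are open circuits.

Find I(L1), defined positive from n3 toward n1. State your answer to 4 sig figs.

Apply KCL at each of the 3 non-ground nodes and solve the resulting linear system.
Node n1: branches {R1, R2, R3, C1, L1} → V_1 = 0.02109
Node n2: branches {R3, R4, R5} → V_2 = 0.009183
Node n3: branches {R2, R4, L1, I1, I2} → V_3 = 0.02109
Source currents: i(L1)=0.001892

0.001892 A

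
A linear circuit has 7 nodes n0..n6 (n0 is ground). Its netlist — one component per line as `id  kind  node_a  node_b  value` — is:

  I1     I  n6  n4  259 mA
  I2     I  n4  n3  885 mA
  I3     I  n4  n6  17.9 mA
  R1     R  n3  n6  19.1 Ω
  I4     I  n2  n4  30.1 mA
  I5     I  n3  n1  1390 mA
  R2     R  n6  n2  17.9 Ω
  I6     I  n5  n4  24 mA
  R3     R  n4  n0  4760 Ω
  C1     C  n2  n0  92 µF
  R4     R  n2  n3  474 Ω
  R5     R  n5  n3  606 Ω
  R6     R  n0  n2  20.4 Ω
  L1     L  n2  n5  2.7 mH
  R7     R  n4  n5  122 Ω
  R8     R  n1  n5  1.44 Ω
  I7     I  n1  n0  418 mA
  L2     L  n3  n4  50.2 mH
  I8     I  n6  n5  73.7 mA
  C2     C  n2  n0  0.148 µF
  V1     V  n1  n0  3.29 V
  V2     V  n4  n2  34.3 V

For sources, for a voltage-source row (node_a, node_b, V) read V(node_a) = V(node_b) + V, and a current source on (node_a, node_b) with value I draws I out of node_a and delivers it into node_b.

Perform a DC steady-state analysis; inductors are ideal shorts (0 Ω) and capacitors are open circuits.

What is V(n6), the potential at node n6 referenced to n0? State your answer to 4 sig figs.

Apply KCL at each of the 6 non-ground nodes and solve the resulting linear system.
Node n1: branches {I5, R8, I7, V1} → V_1 = 3.290
Node n2: branches {I4, R2, C1, R4, R6, L1, C2, V2} → V_2 = 1.193
Node n3: branches {I2, R1, I5, R4, R5, L2} → V_3 = 35.49
Node n4: branches {I1, I2, I3, I4, I6, R3, R7, L2, V2} → V_4 = 35.49
Node n5: branches {I6, R5, L1, R7, R8, I8} → V_5 = 1.193
Node n6: branches {I1, I3, R1, R2, I8} → V_6 = 14.88
Source currents: i(L1)=-1.843, i(L2)=-1.713, i(V1)=-0.4840, i(V2)=-2.592

14.88 V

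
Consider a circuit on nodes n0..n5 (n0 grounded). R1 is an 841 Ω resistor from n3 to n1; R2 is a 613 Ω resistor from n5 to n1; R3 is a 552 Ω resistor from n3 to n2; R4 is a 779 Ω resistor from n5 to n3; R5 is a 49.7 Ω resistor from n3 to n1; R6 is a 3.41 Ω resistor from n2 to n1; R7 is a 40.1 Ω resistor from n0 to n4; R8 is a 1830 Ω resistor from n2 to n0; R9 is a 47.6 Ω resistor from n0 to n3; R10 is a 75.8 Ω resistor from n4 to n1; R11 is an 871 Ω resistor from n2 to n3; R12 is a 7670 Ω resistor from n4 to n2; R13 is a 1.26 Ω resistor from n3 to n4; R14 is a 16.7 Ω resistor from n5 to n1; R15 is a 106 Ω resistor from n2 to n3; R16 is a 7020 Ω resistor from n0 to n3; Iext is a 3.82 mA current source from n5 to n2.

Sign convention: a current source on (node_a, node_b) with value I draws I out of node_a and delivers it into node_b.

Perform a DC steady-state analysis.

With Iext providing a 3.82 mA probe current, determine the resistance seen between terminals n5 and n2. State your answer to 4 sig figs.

R_eq = 19.20 Ω

Element admittances at DC:
  Y(R1) = 0.001189 S between n3,n1
  Y(R2) = 0.001631 S between n5,n1
  Y(R3) = 0.001812 S between n3,n2
  Y(R4) = 0.001284 S between n5,n3
  Y(R5) = 0.02012 S between n3,n1
  Y(R6) = 0.2933 S between n2,n1
  Y(R7) = 0.02494 S between n0,n4
  Y(R8) = 0.0005464 S between n2,n0
  Y(R9) = 0.02101 S between n0,n3
  Y(R10) = 0.01319 S between n4,n1
  Y(R11) = 0.001148 S between n2,n3
  Y(R12) = 0.0001304 S between n4,n2
  Y(R13) = 0.7937 S between n3,n4
  Y(R14) = 0.05988 S between n5,n1
  Y(R15) = 0.009434 S between n2,n3
  Y(R16) = 0.0001425 S between n0,n3
  Iext: injects 0.00382 A into n2 (from n5)
Assemble and solve the 5×5 MNA system:
  V(n1)=-0.001878  V(n2)=0.01067  V(n3)=-0.0001141  V(n4)=-0.0001370  V(n5)=-0.06267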